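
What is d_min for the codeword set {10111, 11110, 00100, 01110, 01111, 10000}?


Comparing all pairs, minimum distance: 1
Can detect 0 errors, correct 0 errors

1


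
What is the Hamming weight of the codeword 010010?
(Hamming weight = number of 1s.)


Counting 1s in 010010

2


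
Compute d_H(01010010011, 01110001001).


XOR: 00100011010
Count of 1s: 4

4


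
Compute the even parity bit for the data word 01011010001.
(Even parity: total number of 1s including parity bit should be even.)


Number of 1s in data: 5
Parity bit: 1

1


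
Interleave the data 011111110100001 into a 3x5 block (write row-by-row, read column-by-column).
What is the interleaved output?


Matrix:
  01111
  11101
  00001
Read columns: 010110110100111

010110110100111


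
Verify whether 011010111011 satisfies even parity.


Number of 1s: 8

Yes, parity is correct (8 ones)


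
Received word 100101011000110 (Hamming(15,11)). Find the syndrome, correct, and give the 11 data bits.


Syndrome = 1: error at position 1

Data: 00101000110 (corrected bit 1)


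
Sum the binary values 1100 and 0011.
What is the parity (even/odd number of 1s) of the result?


1100 = 12
0011 = 3
Sum = 15 = 1111
1s count = 4

even parity (4 ones in 1111)


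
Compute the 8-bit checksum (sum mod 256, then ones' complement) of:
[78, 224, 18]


Sum = 320 mod 256 = 64
Complement = 191

191


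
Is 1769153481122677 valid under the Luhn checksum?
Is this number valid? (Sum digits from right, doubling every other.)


Luhn sum = 72
72 mod 10 = 2

Invalid (Luhn sum mod 10 = 2)


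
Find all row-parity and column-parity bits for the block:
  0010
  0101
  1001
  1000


Row parities: 1001
Column parities: 0110

Row P: 1001, Col P: 0110, Corner: 0


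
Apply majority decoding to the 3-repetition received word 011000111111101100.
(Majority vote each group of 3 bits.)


Groups: 011, 000, 111, 111, 101, 100
Majority votes: 101110

101110


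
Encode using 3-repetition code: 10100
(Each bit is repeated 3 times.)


Each bit -> 3 copies

111000111000000


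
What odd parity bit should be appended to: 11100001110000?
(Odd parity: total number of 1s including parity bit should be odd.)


Number of 1s in data: 6
Parity bit: 1

1


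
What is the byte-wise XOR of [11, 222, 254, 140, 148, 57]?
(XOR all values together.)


XOR chain: 11 ^ 222 ^ 254 ^ 140 ^ 148 ^ 57 = 10

10


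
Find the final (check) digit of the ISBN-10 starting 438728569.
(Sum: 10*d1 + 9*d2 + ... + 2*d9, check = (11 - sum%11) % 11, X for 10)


Weighted sum: 288
288 mod 11 = 2

Check digit: 9


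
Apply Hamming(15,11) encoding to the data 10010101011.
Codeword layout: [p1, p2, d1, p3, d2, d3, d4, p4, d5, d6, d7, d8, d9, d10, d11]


Parity bits: p1=1, p2=1, p3=0, p4=0

111000100101011


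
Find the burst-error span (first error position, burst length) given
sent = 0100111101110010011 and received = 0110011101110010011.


XOR: 0010100000000000000

Burst at position 2, length 3


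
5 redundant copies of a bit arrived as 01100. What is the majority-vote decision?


Ones: 2 out of 5
Threshold: 3

0 (2/5 voted 1)


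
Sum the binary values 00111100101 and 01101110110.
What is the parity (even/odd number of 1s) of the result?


00111100101 = 485
01101110110 = 886
Sum = 1371 = 10101011011
1s count = 7

odd parity (7 ones in 10101011011)


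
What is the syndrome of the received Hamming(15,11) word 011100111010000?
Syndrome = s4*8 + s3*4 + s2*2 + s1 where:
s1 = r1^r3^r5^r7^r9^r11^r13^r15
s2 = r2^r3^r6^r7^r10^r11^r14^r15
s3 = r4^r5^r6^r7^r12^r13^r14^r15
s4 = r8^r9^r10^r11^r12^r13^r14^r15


s1=0, s2=0, s3=0, s4=1

Syndrome = 8 (error at position 8)


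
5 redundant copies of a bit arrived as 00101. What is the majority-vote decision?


Ones: 2 out of 5
Threshold: 3

0 (2/5 voted 1)


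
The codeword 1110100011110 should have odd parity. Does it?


Number of 1s: 8

No, parity error (8 ones)


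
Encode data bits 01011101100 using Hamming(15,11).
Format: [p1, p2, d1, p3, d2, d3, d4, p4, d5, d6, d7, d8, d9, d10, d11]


Parity bits: p1=0, p2=0, p3=0, p4=0

000010101101100


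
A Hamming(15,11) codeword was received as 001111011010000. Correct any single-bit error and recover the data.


Syndrome = 14: error at position 14

Data: 11101010010 (corrected bit 14)


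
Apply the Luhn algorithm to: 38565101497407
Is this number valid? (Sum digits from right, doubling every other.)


Luhn sum = 57
57 mod 10 = 7

Invalid (Luhn sum mod 10 = 7)


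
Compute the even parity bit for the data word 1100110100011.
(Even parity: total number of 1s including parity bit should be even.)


Number of 1s in data: 7
Parity bit: 1

1


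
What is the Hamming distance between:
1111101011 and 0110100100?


XOR: 1001001111
Count of 1s: 6

6


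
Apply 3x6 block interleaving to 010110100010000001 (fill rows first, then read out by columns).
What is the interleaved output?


Matrix:
  010110
  100010
  000001
Read columns: 010100000100110001

010100000100110001


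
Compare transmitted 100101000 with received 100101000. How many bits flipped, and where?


XOR: 000000000

0 errors (received matches sent)


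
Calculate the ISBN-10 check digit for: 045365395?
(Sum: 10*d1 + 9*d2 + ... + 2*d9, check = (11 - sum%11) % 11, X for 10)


Weighted sum: 207
207 mod 11 = 9

Check digit: 2


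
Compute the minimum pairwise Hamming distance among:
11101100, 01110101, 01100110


Comparing all pairs, minimum distance: 3
Can detect 2 errors, correct 1 errors

3


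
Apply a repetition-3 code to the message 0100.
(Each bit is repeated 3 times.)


Each bit -> 3 copies

000111000000


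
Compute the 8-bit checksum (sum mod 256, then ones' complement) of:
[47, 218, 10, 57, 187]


Sum = 519 mod 256 = 7
Complement = 248

248


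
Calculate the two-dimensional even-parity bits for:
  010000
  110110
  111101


Row parities: 101
Column parities: 011011

Row P: 101, Col P: 011011, Corner: 0


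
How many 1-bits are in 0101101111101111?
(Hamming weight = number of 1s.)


Counting 1s in 0101101111101111

12


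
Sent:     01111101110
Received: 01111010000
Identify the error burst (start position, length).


XOR: 00000111110

Burst at position 5, length 5


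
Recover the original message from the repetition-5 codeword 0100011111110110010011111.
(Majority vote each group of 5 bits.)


Groups: 01000, 11111, 11011, 00100, 11111
Majority votes: 01101

01101


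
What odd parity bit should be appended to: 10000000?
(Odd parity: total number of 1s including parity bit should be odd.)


Number of 1s in data: 1
Parity bit: 0

0


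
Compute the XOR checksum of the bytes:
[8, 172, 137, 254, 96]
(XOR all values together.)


XOR chain: 8 ^ 172 ^ 137 ^ 254 ^ 96 = 179

179


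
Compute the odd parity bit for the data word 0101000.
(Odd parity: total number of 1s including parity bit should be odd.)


Number of 1s in data: 2
Parity bit: 1

1


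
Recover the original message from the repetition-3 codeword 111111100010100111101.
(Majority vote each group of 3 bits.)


Groups: 111, 111, 100, 010, 100, 111, 101
Majority votes: 1100011

1100011


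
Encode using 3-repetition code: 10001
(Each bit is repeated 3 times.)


Each bit -> 3 copies

111000000000111


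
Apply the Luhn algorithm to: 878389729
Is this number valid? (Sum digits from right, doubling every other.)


Luhn sum = 64
64 mod 10 = 4

Invalid (Luhn sum mod 10 = 4)


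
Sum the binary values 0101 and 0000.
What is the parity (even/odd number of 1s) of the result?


0101 = 5
0000 = 0
Sum = 5 = 101
1s count = 2

even parity (2 ones in 101)


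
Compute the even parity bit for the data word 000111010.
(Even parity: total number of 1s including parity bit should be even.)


Number of 1s in data: 4
Parity bit: 0

0


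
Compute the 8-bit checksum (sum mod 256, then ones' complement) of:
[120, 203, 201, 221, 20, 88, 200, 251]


Sum = 1304 mod 256 = 24
Complement = 231

231


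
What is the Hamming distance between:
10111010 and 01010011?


XOR: 11101001
Count of 1s: 5

5


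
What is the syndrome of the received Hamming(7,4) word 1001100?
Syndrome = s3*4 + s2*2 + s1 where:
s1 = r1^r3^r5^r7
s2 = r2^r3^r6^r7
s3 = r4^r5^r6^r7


s1=0, s2=0, s3=0

Syndrome = 0 (no error)


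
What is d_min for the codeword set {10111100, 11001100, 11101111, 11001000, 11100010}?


Comparing all pairs, minimum distance: 1
Can detect 0 errors, correct 0 errors

1


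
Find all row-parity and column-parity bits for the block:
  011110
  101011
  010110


Row parities: 001
Column parities: 100011

Row P: 001, Col P: 100011, Corner: 1


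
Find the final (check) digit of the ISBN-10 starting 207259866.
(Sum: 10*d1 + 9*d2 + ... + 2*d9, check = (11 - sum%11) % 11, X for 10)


Weighted sum: 227
227 mod 11 = 7

Check digit: 4


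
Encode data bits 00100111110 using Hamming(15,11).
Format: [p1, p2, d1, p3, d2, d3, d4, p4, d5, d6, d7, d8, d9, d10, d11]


Parity bits: p1=0, p2=0, p3=0, p4=1

000001010111110


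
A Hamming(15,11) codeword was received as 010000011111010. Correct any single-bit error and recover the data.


Syndrome = 0: no error detected

Data: 00001111010 (no errors)


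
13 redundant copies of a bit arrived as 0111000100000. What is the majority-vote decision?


Ones: 4 out of 13
Threshold: 7

0 (4/13 voted 1)


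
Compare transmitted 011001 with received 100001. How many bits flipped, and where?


XOR: 111000

3 error(s) at position(s): 0, 1, 2


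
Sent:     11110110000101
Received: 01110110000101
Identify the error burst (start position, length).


XOR: 10000000000000

Burst at position 0, length 1


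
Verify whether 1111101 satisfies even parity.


Number of 1s: 6

Yes, parity is correct (6 ones)


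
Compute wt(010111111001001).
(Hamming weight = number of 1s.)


Counting 1s in 010111111001001

9


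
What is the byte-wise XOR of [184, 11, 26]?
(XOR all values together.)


XOR chain: 184 ^ 11 ^ 26 = 169

169


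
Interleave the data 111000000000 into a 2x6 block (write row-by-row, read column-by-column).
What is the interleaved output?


Matrix:
  111000
  000000
Read columns: 101010000000

101010000000


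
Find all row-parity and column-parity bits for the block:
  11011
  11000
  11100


Row parities: 001
Column parities: 11111

Row P: 001, Col P: 11111, Corner: 1


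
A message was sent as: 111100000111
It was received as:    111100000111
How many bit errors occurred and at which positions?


XOR: 000000000000

0 errors (received matches sent)


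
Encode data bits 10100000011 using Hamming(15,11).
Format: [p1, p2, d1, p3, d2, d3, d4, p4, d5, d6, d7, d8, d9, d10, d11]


Parity bits: p1=0, p2=0, p3=1, p4=0

001101000000011


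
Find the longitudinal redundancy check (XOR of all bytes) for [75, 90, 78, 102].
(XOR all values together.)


XOR chain: 75 ^ 90 ^ 78 ^ 102 = 57

57


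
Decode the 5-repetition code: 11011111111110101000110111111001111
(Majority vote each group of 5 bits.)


Groups: 11011, 11111, 11101, 01000, 11011, 11110, 01111
Majority votes: 1110111

1110111


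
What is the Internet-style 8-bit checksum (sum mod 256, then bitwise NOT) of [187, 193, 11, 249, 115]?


Sum = 755 mod 256 = 243
Complement = 12

12


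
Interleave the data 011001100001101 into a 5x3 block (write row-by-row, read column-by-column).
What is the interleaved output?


Matrix:
  011
  001
  100
  001
  101
Read columns: 001011000011011

001011000011011


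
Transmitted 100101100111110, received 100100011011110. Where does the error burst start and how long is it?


XOR: 000001111100000

Burst at position 5, length 5


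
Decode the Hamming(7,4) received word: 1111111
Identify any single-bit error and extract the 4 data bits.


Syndrome = 0: no error detected

Data: 1111 (no errors)


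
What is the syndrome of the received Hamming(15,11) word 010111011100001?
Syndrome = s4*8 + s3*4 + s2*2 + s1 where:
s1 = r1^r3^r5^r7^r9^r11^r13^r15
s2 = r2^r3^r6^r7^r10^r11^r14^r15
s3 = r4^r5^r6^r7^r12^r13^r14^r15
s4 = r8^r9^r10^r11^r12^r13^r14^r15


s1=1, s2=0, s3=0, s4=0

Syndrome = 1 (error at position 1)


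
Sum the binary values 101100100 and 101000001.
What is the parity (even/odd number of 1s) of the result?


101100100 = 356
101000001 = 321
Sum = 677 = 1010100101
1s count = 5

odd parity (5 ones in 1010100101)


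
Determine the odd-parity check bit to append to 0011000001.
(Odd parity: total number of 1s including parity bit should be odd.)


Number of 1s in data: 3
Parity bit: 0

0


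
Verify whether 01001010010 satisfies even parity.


Number of 1s: 4

Yes, parity is correct (4 ones)


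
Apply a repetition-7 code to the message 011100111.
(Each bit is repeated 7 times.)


Each bit -> 7 copies

000000011111111111111111111100000000000000111111111111111111111


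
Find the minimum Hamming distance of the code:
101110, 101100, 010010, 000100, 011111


Comparing all pairs, minimum distance: 1
Can detect 0 errors, correct 0 errors

1


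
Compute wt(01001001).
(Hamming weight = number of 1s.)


Counting 1s in 01001001

3


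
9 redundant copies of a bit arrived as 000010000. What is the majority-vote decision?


Ones: 1 out of 9
Threshold: 5

0 (1/9 voted 1)


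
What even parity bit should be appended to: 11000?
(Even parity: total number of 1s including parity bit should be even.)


Number of 1s in data: 2
Parity bit: 0

0


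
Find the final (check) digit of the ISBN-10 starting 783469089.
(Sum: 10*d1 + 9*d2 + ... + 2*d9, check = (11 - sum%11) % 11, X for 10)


Weighted sum: 317
317 mod 11 = 9

Check digit: 2


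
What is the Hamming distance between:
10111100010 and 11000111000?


XOR: 01111011010
Count of 1s: 7

7


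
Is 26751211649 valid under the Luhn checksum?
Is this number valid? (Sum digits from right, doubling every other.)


Luhn sum = 44
44 mod 10 = 4

Invalid (Luhn sum mod 10 = 4)


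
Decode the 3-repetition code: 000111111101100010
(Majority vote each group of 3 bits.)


Groups: 000, 111, 111, 101, 100, 010
Majority votes: 011100

011100


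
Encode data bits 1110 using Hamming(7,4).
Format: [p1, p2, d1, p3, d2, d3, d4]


Parity bits: p1=0, p2=0, p3=0

0010110


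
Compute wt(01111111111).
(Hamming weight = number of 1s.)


Counting 1s in 01111111111

10


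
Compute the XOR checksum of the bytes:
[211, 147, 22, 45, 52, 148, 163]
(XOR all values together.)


XOR chain: 211 ^ 147 ^ 22 ^ 45 ^ 52 ^ 148 ^ 163 = 120

120


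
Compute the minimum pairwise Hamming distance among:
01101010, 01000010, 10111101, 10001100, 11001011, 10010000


Comparing all pairs, minimum distance: 2
Can detect 1 errors, correct 0 errors

2


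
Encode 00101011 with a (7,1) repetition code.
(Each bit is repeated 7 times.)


Each bit -> 7 copies

00000000000000111111100000001111111000000011111111111111


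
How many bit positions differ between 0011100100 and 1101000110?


XOR: 1110100010
Count of 1s: 5

5


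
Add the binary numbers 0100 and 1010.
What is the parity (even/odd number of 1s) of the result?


0100 = 4
1010 = 10
Sum = 14 = 1110
1s count = 3

odd parity (3 ones in 1110)


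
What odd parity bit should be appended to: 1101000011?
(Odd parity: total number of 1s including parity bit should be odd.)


Number of 1s in data: 5
Parity bit: 0

0


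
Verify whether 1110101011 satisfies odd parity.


Number of 1s: 7

Yes, parity is correct (7 ones)


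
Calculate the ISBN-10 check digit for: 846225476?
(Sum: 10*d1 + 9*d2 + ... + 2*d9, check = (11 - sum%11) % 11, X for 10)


Weighted sum: 264
264 mod 11 = 0

Check digit: 0


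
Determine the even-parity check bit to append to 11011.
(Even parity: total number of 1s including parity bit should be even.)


Number of 1s in data: 4
Parity bit: 0

0


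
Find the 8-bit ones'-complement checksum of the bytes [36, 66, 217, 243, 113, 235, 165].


Sum = 1075 mod 256 = 51
Complement = 204

204


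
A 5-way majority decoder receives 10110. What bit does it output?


Ones: 3 out of 5
Threshold: 3

1 (3/5 voted 1)


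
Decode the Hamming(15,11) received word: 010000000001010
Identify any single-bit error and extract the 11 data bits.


Syndrome = 0: no error detected

Data: 00000001010 (no errors)


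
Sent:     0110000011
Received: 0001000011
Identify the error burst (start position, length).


XOR: 0111000000

Burst at position 1, length 3


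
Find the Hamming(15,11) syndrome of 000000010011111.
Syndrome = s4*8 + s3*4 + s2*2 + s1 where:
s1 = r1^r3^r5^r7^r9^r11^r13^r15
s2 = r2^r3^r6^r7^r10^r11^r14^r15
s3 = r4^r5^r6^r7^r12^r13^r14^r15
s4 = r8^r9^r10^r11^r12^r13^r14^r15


s1=1, s2=1, s3=0, s4=0

Syndrome = 3 (error at position 3)


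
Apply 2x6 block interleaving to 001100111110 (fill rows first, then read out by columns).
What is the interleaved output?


Matrix:
  001100
  111110
Read columns: 010111110100

010111110100


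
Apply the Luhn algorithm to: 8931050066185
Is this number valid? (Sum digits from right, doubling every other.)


Luhn sum = 45
45 mod 10 = 5

Invalid (Luhn sum mod 10 = 5)


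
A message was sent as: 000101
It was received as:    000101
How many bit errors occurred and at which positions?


XOR: 000000

0 errors (received matches sent)


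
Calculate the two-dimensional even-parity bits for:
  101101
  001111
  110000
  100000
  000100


Row parities: 00011
Column parities: 110110

Row P: 00011, Col P: 110110, Corner: 0


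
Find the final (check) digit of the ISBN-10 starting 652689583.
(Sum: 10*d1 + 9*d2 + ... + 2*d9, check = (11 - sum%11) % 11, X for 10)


Weighted sum: 306
306 mod 11 = 9

Check digit: 2


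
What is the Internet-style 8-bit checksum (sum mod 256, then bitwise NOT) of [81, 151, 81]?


Sum = 313 mod 256 = 57
Complement = 198

198


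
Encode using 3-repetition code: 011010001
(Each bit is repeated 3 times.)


Each bit -> 3 copies

000111111000111000000000111


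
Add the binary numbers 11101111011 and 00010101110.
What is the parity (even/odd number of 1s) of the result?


11101111011 = 1915
00010101110 = 174
Sum = 2089 = 100000101001
1s count = 4

even parity (4 ones in 100000101001)


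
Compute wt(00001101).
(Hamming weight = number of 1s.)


Counting 1s in 00001101

3


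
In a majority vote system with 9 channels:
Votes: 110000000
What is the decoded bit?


Ones: 2 out of 9
Threshold: 5

0 (2/9 voted 1)


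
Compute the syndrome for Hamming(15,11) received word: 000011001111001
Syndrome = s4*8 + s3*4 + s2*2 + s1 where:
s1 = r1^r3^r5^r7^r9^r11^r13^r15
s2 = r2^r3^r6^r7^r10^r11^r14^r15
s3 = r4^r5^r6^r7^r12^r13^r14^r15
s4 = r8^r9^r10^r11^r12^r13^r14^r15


s1=0, s2=0, s3=0, s4=1

Syndrome = 8 (error at position 8)


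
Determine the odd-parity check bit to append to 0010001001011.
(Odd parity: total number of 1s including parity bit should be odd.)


Number of 1s in data: 5
Parity bit: 0

0


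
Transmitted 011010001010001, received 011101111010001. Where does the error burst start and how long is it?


XOR: 000111110000000

Burst at position 3, length 5


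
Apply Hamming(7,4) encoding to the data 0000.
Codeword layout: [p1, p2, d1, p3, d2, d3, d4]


Parity bits: p1=0, p2=0, p3=0

0000000


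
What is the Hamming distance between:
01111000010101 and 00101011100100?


XOR: 01010011110001
Count of 1s: 7

7


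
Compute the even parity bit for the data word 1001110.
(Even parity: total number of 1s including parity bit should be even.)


Number of 1s in data: 4
Parity bit: 0

0


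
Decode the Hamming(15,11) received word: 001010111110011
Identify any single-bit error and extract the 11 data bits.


Syndrome = 0: no error detected

Data: 11011110011 (no errors)


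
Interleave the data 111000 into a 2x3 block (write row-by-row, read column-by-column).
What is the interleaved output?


Matrix:
  111
  000
Read columns: 101010

101010


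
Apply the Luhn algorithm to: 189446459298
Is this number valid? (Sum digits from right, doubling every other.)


Luhn sum = 78
78 mod 10 = 8

Invalid (Luhn sum mod 10 = 8)


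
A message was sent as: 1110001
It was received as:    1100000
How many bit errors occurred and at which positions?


XOR: 0010001

2 error(s) at position(s): 2, 6


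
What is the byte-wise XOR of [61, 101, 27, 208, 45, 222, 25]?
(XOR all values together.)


XOR chain: 61 ^ 101 ^ 27 ^ 208 ^ 45 ^ 222 ^ 25 = 121

121


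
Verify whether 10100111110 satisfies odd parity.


Number of 1s: 7

Yes, parity is correct (7 ones)


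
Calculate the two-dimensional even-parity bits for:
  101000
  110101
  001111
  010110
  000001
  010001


Row parities: 000110
Column parities: 010100

Row P: 000110, Col P: 010100, Corner: 0


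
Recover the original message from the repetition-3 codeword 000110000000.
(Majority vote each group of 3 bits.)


Groups: 000, 110, 000, 000
Majority votes: 0100

0100


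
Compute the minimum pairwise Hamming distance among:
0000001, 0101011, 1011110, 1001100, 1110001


Comparing all pairs, minimum distance: 2
Can detect 1 errors, correct 0 errors

2


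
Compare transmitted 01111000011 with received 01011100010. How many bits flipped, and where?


XOR: 00100100001

3 error(s) at position(s): 2, 5, 10


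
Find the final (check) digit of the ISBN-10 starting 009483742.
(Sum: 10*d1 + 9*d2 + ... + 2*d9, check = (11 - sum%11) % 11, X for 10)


Weighted sum: 207
207 mod 11 = 9

Check digit: 2


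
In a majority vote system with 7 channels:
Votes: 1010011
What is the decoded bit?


Ones: 4 out of 7
Threshold: 4

1 (4/7 voted 1)


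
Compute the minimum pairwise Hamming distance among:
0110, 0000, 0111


Comparing all pairs, minimum distance: 1
Can detect 0 errors, correct 0 errors

1


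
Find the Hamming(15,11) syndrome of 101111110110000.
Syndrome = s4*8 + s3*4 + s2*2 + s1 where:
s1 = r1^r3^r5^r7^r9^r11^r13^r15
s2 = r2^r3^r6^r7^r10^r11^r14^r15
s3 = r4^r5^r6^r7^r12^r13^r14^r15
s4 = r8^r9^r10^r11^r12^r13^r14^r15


s1=1, s2=1, s3=0, s4=1

Syndrome = 11 (error at position 11)


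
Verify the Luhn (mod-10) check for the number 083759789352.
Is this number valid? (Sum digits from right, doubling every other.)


Luhn sum = 59
59 mod 10 = 9

Invalid (Luhn sum mod 10 = 9)


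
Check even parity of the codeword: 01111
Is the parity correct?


Number of 1s: 4

Yes, parity is correct (4 ones)


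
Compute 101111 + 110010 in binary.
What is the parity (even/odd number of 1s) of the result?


101111 = 47
110010 = 50
Sum = 97 = 1100001
1s count = 3

odd parity (3 ones in 1100001)


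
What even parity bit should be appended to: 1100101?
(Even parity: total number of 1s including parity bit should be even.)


Number of 1s in data: 4
Parity bit: 0

0


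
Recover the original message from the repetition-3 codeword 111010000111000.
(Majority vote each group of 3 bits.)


Groups: 111, 010, 000, 111, 000
Majority votes: 10010

10010


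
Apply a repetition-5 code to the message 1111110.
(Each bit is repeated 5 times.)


Each bit -> 5 copies

11111111111111111111111111111100000


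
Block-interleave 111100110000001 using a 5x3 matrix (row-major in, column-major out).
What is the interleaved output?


Matrix:
  111
  100
  110
  000
  001
Read columns: 111001010010001

111001010010001


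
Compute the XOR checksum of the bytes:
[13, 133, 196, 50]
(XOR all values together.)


XOR chain: 13 ^ 133 ^ 196 ^ 50 = 126

126


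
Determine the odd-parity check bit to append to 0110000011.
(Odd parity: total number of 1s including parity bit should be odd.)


Number of 1s in data: 4
Parity bit: 1

1


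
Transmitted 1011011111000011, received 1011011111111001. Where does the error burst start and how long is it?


XOR: 0000000000111010

Burst at position 10, length 5


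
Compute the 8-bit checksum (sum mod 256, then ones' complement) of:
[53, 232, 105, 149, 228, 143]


Sum = 910 mod 256 = 142
Complement = 113

113


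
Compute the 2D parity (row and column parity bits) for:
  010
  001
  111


Row parities: 111
Column parities: 100

Row P: 111, Col P: 100, Corner: 1


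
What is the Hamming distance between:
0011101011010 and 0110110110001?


XOR: 0101011101011
Count of 1s: 8

8


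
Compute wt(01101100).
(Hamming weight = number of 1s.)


Counting 1s in 01101100

4


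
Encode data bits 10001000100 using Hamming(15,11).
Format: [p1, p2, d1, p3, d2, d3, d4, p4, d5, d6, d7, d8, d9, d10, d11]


Parity bits: p1=1, p2=1, p3=1, p4=0

111100001000100


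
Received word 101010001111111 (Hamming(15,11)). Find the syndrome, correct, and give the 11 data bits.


Syndrome = 15: error at position 15

Data: 11001111110 (corrected bit 15)


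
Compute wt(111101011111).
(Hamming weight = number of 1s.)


Counting 1s in 111101011111

10


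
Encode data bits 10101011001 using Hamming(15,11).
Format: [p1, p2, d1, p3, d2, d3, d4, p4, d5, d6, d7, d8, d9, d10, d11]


Parity bits: p1=0, p2=0, p3=1, p4=0

001101001011001


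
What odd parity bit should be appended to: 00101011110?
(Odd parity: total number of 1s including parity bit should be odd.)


Number of 1s in data: 6
Parity bit: 1

1


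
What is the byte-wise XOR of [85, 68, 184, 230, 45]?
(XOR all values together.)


XOR chain: 85 ^ 68 ^ 184 ^ 230 ^ 45 = 98

98


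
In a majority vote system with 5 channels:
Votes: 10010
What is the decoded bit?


Ones: 2 out of 5
Threshold: 3

0 (2/5 voted 1)


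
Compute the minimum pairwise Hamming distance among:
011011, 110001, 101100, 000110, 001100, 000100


Comparing all pairs, minimum distance: 1
Can detect 0 errors, correct 0 errors

1


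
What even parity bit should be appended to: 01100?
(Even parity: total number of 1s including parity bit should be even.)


Number of 1s in data: 2
Parity bit: 0

0


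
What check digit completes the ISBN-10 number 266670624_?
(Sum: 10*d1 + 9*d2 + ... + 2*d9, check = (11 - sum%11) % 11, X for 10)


Weighted sum: 244
244 mod 11 = 2

Check digit: 9


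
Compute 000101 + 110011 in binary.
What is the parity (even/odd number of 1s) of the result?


000101 = 5
110011 = 51
Sum = 56 = 111000
1s count = 3

odd parity (3 ones in 111000)


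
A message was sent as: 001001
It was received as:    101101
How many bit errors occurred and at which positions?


XOR: 100100

2 error(s) at position(s): 0, 3


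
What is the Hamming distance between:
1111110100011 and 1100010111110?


XOR: 0011100011101
Count of 1s: 7

7


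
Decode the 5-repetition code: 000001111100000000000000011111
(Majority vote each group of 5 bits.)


Groups: 00000, 11111, 00000, 00000, 00000, 11111
Majority votes: 010001

010001


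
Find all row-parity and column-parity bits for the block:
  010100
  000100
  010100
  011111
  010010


Row parities: 01010
Column parities: 001001

Row P: 01010, Col P: 001001, Corner: 0


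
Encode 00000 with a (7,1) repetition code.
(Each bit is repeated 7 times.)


Each bit -> 7 copies

00000000000000000000000000000000000


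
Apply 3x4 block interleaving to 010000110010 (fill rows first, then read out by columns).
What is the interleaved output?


Matrix:
  0100
  0011
  0010
Read columns: 000100011010

000100011010


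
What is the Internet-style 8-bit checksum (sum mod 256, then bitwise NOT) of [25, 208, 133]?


Sum = 366 mod 256 = 110
Complement = 145

145


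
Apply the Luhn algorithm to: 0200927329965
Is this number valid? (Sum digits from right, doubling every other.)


Luhn sum = 58
58 mod 10 = 8

Invalid (Luhn sum mod 10 = 8)


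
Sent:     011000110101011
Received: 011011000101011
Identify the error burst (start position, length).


XOR: 000011110000000

Burst at position 4, length 4


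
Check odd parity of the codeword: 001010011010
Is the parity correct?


Number of 1s: 5

Yes, parity is correct (5 ones)


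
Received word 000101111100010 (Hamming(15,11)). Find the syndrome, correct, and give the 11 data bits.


Syndrome = 0: no error detected

Data: 00111100010 (no errors)


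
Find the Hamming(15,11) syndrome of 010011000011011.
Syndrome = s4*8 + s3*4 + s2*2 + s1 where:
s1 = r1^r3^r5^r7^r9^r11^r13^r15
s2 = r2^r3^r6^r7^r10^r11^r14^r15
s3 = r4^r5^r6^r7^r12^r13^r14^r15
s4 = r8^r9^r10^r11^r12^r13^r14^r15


s1=1, s2=1, s3=1, s4=0

Syndrome = 7 (error at position 7)


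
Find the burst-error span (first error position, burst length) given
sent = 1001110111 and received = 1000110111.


XOR: 0001000000

Burst at position 3, length 1


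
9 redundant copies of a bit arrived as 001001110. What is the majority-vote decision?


Ones: 4 out of 9
Threshold: 5

0 (4/9 voted 1)


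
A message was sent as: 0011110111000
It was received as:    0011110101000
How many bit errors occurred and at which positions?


XOR: 0000000010000

1 error(s) at position(s): 8


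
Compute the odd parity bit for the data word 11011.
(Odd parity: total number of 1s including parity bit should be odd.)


Number of 1s in data: 4
Parity bit: 1

1


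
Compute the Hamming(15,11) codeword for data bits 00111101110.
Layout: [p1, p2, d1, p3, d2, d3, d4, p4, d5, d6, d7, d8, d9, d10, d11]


Parity bits: p1=1, p2=0, p3=1, p4=1

100101111101110


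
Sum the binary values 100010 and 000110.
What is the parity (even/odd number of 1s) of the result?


100010 = 34
000110 = 6
Sum = 40 = 101000
1s count = 2

even parity (2 ones in 101000)


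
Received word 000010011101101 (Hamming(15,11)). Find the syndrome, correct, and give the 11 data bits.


Syndrome = 0: no error detected

Data: 01001101101 (no errors)


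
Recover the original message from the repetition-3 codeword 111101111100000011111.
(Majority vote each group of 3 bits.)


Groups: 111, 101, 111, 100, 000, 011, 111
Majority votes: 1110011

1110011


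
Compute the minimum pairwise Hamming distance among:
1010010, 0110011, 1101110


Comparing all pairs, minimum distance: 3
Can detect 2 errors, correct 1 errors

3


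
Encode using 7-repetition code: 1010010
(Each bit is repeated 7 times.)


Each bit -> 7 copies

1111111000000011111110000000000000011111110000000


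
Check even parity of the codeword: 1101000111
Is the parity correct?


Number of 1s: 6

Yes, parity is correct (6 ones)


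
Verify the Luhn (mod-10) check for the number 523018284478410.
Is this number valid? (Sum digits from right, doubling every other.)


Luhn sum = 61
61 mod 10 = 1

Invalid (Luhn sum mod 10 = 1)


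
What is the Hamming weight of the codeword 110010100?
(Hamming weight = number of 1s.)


Counting 1s in 110010100

4


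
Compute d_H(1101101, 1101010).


XOR: 0000111
Count of 1s: 3

3


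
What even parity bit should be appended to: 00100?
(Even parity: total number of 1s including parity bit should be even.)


Number of 1s in data: 1
Parity bit: 1

1


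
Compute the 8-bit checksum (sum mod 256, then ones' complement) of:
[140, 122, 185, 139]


Sum = 586 mod 256 = 74
Complement = 181

181


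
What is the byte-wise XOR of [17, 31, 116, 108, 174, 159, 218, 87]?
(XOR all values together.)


XOR chain: 17 ^ 31 ^ 116 ^ 108 ^ 174 ^ 159 ^ 218 ^ 87 = 170

170


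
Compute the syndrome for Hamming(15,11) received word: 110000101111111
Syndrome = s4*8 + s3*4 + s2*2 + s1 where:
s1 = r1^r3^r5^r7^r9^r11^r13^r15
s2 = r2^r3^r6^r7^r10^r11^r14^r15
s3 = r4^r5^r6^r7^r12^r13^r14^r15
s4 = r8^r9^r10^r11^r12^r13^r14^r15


s1=0, s2=0, s3=1, s4=1

Syndrome = 12 (error at position 12)


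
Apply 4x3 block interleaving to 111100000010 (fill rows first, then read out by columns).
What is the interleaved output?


Matrix:
  111
  100
  000
  010
Read columns: 110010011000

110010011000


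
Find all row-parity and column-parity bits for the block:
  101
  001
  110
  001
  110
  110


Row parities: 010100
Column parities: 011

Row P: 010100, Col P: 011, Corner: 0


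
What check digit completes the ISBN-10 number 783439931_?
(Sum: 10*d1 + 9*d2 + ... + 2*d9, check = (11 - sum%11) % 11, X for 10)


Weighted sum: 304
304 mod 11 = 7

Check digit: 4


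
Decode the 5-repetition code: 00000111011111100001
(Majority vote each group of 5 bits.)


Groups: 00000, 11101, 11111, 00001
Majority votes: 0110

0110


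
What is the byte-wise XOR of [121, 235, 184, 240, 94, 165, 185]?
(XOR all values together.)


XOR chain: 121 ^ 235 ^ 184 ^ 240 ^ 94 ^ 165 ^ 185 = 152

152


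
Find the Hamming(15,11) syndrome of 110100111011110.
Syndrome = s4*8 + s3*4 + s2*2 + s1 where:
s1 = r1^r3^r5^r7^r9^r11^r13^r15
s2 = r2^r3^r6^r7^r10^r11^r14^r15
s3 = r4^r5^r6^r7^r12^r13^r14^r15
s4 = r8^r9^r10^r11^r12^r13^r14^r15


s1=1, s2=0, s3=1, s4=0

Syndrome = 5 (error at position 5)


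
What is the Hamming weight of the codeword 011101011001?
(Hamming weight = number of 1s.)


Counting 1s in 011101011001

7


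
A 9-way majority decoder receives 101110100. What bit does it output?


Ones: 5 out of 9
Threshold: 5

1 (5/9 voted 1)


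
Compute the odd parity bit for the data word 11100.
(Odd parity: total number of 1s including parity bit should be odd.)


Number of 1s in data: 3
Parity bit: 0

0


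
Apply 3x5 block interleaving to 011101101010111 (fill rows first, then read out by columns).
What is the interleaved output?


Matrix:
  01110
  11010
  10111
Read columns: 011110101111001

011110101111001


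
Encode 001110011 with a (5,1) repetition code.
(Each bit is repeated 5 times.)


Each bit -> 5 copies

000000000011111111111111100000000001111111111


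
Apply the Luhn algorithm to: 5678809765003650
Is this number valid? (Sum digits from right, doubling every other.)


Luhn sum = 64
64 mod 10 = 4

Invalid (Luhn sum mod 10 = 4)


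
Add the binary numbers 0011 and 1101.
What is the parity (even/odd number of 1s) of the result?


0011 = 3
1101 = 13
Sum = 16 = 10000
1s count = 1

odd parity (1 ones in 10000)


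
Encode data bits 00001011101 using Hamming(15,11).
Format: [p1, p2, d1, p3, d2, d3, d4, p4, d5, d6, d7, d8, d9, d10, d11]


Parity bits: p1=0, p2=0, p3=1, p4=1

000100011011101


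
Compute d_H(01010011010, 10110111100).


XOR: 11100100110
Count of 1s: 6

6


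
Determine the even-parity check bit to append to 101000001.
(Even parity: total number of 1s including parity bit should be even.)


Number of 1s in data: 3
Parity bit: 1

1


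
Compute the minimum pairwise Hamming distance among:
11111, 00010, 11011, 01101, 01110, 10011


Comparing all pairs, minimum distance: 1
Can detect 0 errors, correct 0 errors

1


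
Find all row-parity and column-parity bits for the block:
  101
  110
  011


Row parities: 000
Column parities: 000

Row P: 000, Col P: 000, Corner: 0


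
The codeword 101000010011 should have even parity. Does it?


Number of 1s: 5

No, parity error (5 ones)


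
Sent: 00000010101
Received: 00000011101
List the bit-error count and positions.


XOR: 00000001000

1 error(s) at position(s): 7


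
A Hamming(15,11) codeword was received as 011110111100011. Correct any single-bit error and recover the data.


Syndrome = 13: error at position 13

Data: 11011100111 (corrected bit 13)


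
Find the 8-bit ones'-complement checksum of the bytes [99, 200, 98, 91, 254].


Sum = 742 mod 256 = 230
Complement = 25

25


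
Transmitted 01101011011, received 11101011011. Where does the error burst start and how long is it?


XOR: 10000000000

Burst at position 0, length 1


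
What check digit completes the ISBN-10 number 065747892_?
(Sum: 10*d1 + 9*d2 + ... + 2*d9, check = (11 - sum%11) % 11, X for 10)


Weighted sum: 265
265 mod 11 = 1

Check digit: X


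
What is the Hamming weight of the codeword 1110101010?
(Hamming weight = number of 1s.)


Counting 1s in 1110101010

6


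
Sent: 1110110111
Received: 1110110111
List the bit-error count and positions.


XOR: 0000000000

0 errors (received matches sent)


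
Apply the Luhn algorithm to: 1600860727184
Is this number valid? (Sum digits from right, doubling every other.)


Luhn sum = 39
39 mod 10 = 9

Invalid (Luhn sum mod 10 = 9)


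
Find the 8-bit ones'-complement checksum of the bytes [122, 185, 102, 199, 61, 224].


Sum = 893 mod 256 = 125
Complement = 130

130


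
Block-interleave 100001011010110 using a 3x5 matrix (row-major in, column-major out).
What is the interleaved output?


Matrix:
  10000
  10110
  10110
Read columns: 111000011011000

111000011011000


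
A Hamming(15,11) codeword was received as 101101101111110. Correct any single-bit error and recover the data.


Syndrome = 0: no error detected

Data: 10111111110 (no errors)


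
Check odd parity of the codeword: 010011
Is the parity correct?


Number of 1s: 3

Yes, parity is correct (3 ones)


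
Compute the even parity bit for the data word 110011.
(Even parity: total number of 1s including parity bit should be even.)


Number of 1s in data: 4
Parity bit: 0

0


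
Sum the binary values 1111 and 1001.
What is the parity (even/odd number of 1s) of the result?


1111 = 15
1001 = 9
Sum = 24 = 11000
1s count = 2

even parity (2 ones in 11000)


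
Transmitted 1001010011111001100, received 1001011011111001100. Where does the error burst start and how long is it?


XOR: 0000001000000000000

Burst at position 6, length 1


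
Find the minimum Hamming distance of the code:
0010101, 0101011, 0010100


Comparing all pairs, minimum distance: 1
Can detect 0 errors, correct 0 errors

1


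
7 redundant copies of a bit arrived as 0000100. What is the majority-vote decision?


Ones: 1 out of 7
Threshold: 4

0 (1/7 voted 1)


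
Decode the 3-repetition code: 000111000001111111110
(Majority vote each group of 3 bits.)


Groups: 000, 111, 000, 001, 111, 111, 110
Majority votes: 0100111

0100111


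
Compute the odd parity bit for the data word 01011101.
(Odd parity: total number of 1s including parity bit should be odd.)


Number of 1s in data: 5
Parity bit: 0

0


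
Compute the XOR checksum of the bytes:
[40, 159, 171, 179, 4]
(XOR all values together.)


XOR chain: 40 ^ 159 ^ 171 ^ 179 ^ 4 = 171

171


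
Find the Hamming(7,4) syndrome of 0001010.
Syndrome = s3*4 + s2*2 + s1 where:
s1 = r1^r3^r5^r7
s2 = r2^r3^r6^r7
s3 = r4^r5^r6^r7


s1=0, s2=1, s3=0

Syndrome = 2 (error at position 2)


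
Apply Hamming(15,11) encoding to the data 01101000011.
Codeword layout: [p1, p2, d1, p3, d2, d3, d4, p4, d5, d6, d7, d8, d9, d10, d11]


Parity bits: p1=1, p2=1, p3=0, p4=1

110011011000011


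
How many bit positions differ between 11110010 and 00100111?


XOR: 11010101
Count of 1s: 5

5


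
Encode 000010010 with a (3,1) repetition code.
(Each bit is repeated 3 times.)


Each bit -> 3 copies

000000000000111000000111000


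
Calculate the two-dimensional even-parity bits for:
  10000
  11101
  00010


Row parities: 101
Column parities: 01111

Row P: 101, Col P: 01111, Corner: 0


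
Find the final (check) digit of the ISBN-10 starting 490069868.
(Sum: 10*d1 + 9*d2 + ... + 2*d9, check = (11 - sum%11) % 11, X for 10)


Weighted sum: 268
268 mod 11 = 4

Check digit: 7
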